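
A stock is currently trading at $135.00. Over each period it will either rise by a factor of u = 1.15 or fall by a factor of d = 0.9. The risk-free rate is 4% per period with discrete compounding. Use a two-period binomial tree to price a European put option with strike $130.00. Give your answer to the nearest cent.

$3.70

Risk-neutral probability p = (1 + 0.04 − 0.9)/(1.15 − 0.9) = 0.1400/0.2500 = 0.5600
Terminal stock prices: S_uu = 178.5, S_ud = 139.7, S_dd = 109.4
Terminal payoffs (K − S): max(-48.54, 0) = 0, max(-9.725, 0) = 0, max(20.65, 0) = 20.65
Node u (S = 155.2): V_u = 1/1.04·[0.5600·0.0000 + 0.4400·0.0000] = 0.0000
Node d (S = 121.5): V_d = 1/1.04·[0.5600·0.0000 + 0.4400·20.6500] = 8.7365
Node 0 (S = 135): V_0 = 1/1.04·[0.5600·0.0000 + 0.4400·8.7365] = 3.6962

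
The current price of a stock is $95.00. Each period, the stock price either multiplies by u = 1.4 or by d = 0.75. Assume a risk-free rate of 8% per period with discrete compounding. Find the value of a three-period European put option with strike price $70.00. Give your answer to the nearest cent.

$2.83

Risk-neutral probability p = (1 + 0.08 − 0.75)/(1.4 − 0.75) = 0.3300/0.6500 = 0.5077
Terminal stock prices: S_uuu = 260.7, S_uud = 139.6, S_udd = 74.81, S_ddd = 40.08
Terminal payoffs (K − S): max(-190.7, 0) = 0, max(-69.65, 0) = 0, max(-4.812, 0) = 0, max(29.92, 0) = 29.92
Node uu (S = 186.2): V_uu = 1/1.08·[0.5077·0.0000 + 0.4923·0.0000] = 0.0000
Node ud (S = 99.75): V_ud = 1/1.08·[0.5077·0.0000 + 0.4923·0.0000] = 0.0000
Node dd (S = 53.44): V_dd = 1/1.08·[0.5077·0.0000 + 0.4923·29.9219] = 13.6396
Node u (S = 133): V_u = 1/1.08·[0.5077·0.0000 + 0.4923·0.0000] = 0.0000
Node d (S = 71.25): V_d = 1/1.08·[0.5077·0.0000 + 0.4923·13.6396] = 6.2175
Node 0 (S = 95): V_0 = 1/1.08·[0.5077·0.0000 + 0.4923·6.2175] = 2.8342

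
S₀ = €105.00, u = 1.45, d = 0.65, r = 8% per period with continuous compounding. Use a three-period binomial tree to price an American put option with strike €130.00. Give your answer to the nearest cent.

€32.70

Risk-neutral probability p = (e^0.08 − 0.65)/(1.45 − 0.65) = 0.4333/0.8000 = 0.5416
Terminal stock prices: S_uuu = 320.1, S_uud = 143.5, S_udd = 64.33, S_ddd = 28.84
Terminal payoffs (K − S): max(-190.1, 0) = 0, max(-13.5, 0) = 0, max(65.67, 0) = 65.67, max(101.2, 0) = 101.2
Node uu (S = 220.8): continuation = e^(−0.08)·[0.5416·0.0000 + 0.4584·0.0000] = 0.0000; exercise value = 0.0000 ≤ continuation, so V_uu = 0.0000
Node ud (S = 98.96): continuation = e^(−0.08)·[0.5416·0.0000 + 0.4584·65.6744] = 27.7900; exercise value = 31.0375 > continuation, so V_ud = 31.0375 (exercise)
Node dd (S = 44.36): continuation = e^(−0.08)·[0.5416·65.6744 + 0.4584·101.1644] = 75.6426; exercise value = 85.6375 > continuation, so V_dd = 85.6375 (exercise)
Node u (S = 152.2): continuation = e^(−0.08)·[0.5416·0.0000 + 0.4584·31.0375] = 13.1335; exercise value = 0.0000 ≤ continuation, so V_u = 13.1335
Node d (S = 68.25): continuation = e^(−0.08)·[0.5416·31.0375 + 0.4584·85.6375] = 51.7551; exercise value = 61.7500 > continuation, so V_d = 61.7500 (exercise)
Node 0 (S = 105): continuation = e^(−0.08)·[0.5416·13.1335 + 0.4584·61.7500] = 32.6957; exercise value = 25.0000 ≤ continuation, so V_0 = 32.6957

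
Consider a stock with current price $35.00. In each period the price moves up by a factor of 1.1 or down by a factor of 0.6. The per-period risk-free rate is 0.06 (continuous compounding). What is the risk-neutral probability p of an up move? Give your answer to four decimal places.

p = 0.9237

Risk-neutral probability p = (e^0.06 − 0.6)/(1.1 − 0.6) = 0.4618/0.5000 = 0.9237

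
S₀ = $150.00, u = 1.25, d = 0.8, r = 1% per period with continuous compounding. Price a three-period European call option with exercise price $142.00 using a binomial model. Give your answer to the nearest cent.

Risk-neutral probability p = (e^0.01 − 0.8)/(1.25 − 0.8) = 0.2101/0.4500 = 0.4668
Terminal stock prices: S_uuu = 293, S_uud = 187.5, S_udd = 120, S_ddd = 76.8
Terminal payoffs (S − K): max(151, 0) = 151, max(45.5, 0) = 45.5, max(-22, 0) = 0, max(-65.2, 0) = 0
Node uu (S = 234.4): V_uu = e^(−0.01)·[0.4668·150.9688 + 0.5332·45.5000] = 93.7879
Node ud (S = 150): V_ud = e^(−0.01)·[0.4668·45.5000 + 0.5332·0.0000] = 21.0271
Node dd (S = 96): V_dd = e^(−0.01)·[0.4668·0.0000 + 0.5332·0.0000] = 0.0000
Node u (S = 187.5): V_u = e^(−0.01)·[0.4668·93.7879 + 0.5332·21.0271] = 54.4431
Node d (S = 120): V_d = e^(−0.01)·[0.4668·21.0271 + 0.5332·0.0000] = 9.7173
Node 0 (S = 150): V_0 = e^(−0.01)·[0.4668·54.4431 + 0.5332·9.7173] = 30.2899

$30.29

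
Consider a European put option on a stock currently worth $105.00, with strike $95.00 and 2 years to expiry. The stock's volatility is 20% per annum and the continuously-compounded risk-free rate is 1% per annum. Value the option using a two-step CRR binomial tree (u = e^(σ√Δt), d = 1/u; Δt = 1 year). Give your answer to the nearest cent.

$6.65

CRR parameters: u = e^(σ√Δt) = e^(0.2·√1) = 1.2214, d = 1/u = 0.8187
Per-period rate: rΔt = 0.01·1 = 0.01, so R = e^0.01 = 1.0101
Risk-neutral probability p = (e^0.01 − 0.8187)/(1.2214 − 0.8187) = 0.1913/0.4027 = 0.4751
Terminal stock prices: S_uu = 156.6, S_ud = 105, S_dd = 70.38
Terminal payoffs (K − S): max(-61.64, 0) = 0, max(-10, 0) = 0, max(24.62, 0) = 24.62
Node u (S = 128.2): V_u = e^(−0.01)·[0.4751·0.0000 + 0.5249·0.0000] = 0.0000
Node d (S = 85.97): V_d = e^(−0.01)·[0.4751·0.0000 + 0.5249·24.6164] = 12.7920
Node 0 (S = 105): V_0 = e^(−0.01)·[0.4751·0.0000 + 0.5249·12.7920] = 6.6474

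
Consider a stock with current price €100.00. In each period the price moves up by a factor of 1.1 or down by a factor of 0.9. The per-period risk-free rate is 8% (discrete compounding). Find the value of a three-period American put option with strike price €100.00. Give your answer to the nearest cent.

€1.00

Risk-neutral probability p = (1 + 0.08 − 0.9)/(1.1 − 0.9) = 0.1800/0.2000 = 0.9000
Terminal stock prices: S_uuu = 133.1, S_uud = 108.9, S_udd = 89.1, S_ddd = 72.9
Terminal payoffs (K − S): max(-33.1, 0) = 0, max(-8.9, 0) = 0, max(10.9, 0) = 10.9, max(27.1, 0) = 27.1
Node uu (S = 121): continuation = 1/1.08·[0.9000·0.0000 + 0.1000·0.0000] = 0.0000; exercise value = 0.0000 ≤ continuation, so V_uu = 0.0000
Node ud (S = 99): continuation = 1/1.08·[0.9000·0.0000 + 0.1000·10.9000] = 1.0093; exercise value = 1.0000 ≤ continuation, so V_ud = 1.0093
Node dd (S = 81): continuation = 1/1.08·[0.9000·10.9000 + 0.1000·27.1000] = 11.5926; exercise value = 19.0000 > continuation, so V_dd = 19.0000 (exercise)
Node u (S = 110): continuation = 1/1.08·[0.9000·0.0000 + 0.1000·1.0093] = 0.0934; exercise value = 0.0000 ≤ continuation, so V_u = 0.0934
Node d (S = 90): continuation = 1/1.08·[0.9000·1.0093 + 0.1000·19.0000] = 2.6003; exercise value = 10.0000 > continuation, so V_d = 10.0000 (exercise)
Node 0 (S = 100): continuation = 1/1.08·[0.9000·0.0934 + 0.1000·10.0000] = 1.0038; exercise value = 0.0000 ≤ continuation, so V_0 = 1.0038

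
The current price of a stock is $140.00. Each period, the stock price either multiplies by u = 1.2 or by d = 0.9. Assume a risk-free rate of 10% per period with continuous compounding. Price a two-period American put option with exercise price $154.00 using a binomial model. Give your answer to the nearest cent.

Risk-neutral probability p = (e^0.1 − 0.9)/(1.2 − 0.9) = 0.2052/0.3000 = 0.6839
Terminal stock prices: S_uu = 201.6, S_ud = 151.2, S_dd = 113.4
Terminal payoffs (K − S): max(-47.6, 0) = 0, max(2.8, 0) = 2.8, max(40.6, 0) = 40.6
Node u (S = 168): continuation = e^(−0.1)·[0.6839·0.0000 + 0.3161·2.8000] = 0.8008; exercise value = 0.0000 ≤ continuation, so V_u = 0.8008
Node d (S = 126): continuation = e^(−0.1)·[0.6839·2.8000 + 0.3161·40.6000] = 13.3450; exercise value = 28.0000 > continuation, so V_d = 28.0000 (exercise)
Node 0 (S = 140): continuation = e^(−0.1)·[0.6839·0.8008 + 0.3161·28.0000] = 8.5040; exercise value = 14.0000 > continuation, so V_0 = 14.0000 (exercise)

$14.00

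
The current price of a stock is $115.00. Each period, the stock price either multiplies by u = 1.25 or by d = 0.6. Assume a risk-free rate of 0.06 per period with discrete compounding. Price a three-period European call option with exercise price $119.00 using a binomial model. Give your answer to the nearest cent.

Risk-neutral probability p = (1 + 0.06 − 0.6)/(1.25 − 0.6) = 0.4600/0.6500 = 0.7077
Terminal stock prices: S_uuu = 224.6, S_uud = 107.8, S_udd = 51.75, S_ddd = 24.84
Terminal payoffs (S − K): max(105.6, 0) = 105.6, max(-11.19, 0) = 0, max(-67.25, 0) = 0, max(-94.16, 0) = 0
Node uu (S = 179.7): V_uu = 1/1.06·[0.7077·105.6094 + 0.2923·0.0000] = 70.5084
Node ud (S = 86.25): V_ud = 1/1.06·[0.7077·0.0000 + 0.2923·0.0000] = 0.0000
Node dd (S = 41.4): V_dd = 1/1.06·[0.7077·0.0000 + 0.2923·0.0000] = 0.0000
Node u (S = 143.8): V_u = 1/1.06·[0.7077·70.5084 + 0.2923·0.0000] = 47.0738
Node d (S = 69): V_d = 1/1.06·[0.7077·0.0000 + 0.2923·0.0000] = 0.0000
Node 0 (S = 115): V_0 = 1/1.06·[0.7077·47.0738 + 0.2923·0.0000] = 31.4281

$31.43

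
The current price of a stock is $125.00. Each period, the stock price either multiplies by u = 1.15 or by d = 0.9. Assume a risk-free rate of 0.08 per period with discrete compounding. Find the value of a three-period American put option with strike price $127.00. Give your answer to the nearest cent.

Risk-neutral probability p = (1 + 0.08 − 0.9)/(1.15 − 0.9) = 0.1800/0.2500 = 0.7200
Terminal stock prices: S_uuu = 190.1, S_uud = 148.8, S_udd = 116.4, S_ddd = 91.13
Terminal payoffs (K − S): max(-63.11, 0) = 0, max(-21.78, 0) = 0, max(10.56, 0) = 10.56, max(35.87, 0) = 35.87
Node uu (S = 165.3): continuation = 1/1.08·[0.7200·0.0000 + 0.2800·0.0000] = 0.0000; exercise value = 0.0000 ≤ continuation, so V_uu = 0.0000
Node ud (S = 129.4): continuation = 1/1.08·[0.7200·0.0000 + 0.2800·10.5625] = 2.7384; exercise value = 0.0000 ≤ continuation, so V_ud = 2.7384
Node dd (S = 101.2): continuation = 1/1.08·[0.7200·10.5625 + 0.2800·35.8750] = 16.3426; exercise value = 25.7500 > continuation, so V_dd = 25.7500 (exercise)
Node u (S = 143.8): continuation = 1/1.08·[0.7200·0.0000 + 0.2800·2.7384] = 0.7100; exercise value = 0.0000 ≤ continuation, so V_u = 0.7100
Node d (S = 112.5): continuation = 1/1.08·[0.7200·2.7384 + 0.2800·25.7500] = 8.5015; exercise value = 14.5000 > continuation, so V_d = 14.5000 (exercise)
Node 0 (S = 125): continuation = 1/1.08·[0.7200·0.7100 + 0.2800·14.5000] = 4.2326; exercise value = 2.0000 ≤ continuation, so V_0 = 4.2326

$4.23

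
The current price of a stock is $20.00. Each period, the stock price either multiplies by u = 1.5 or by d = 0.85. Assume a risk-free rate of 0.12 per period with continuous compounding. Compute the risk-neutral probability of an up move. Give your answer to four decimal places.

p = 0.4269

Risk-neutral probability p = (e^0.12 − 0.85)/(1.5 − 0.85) = 0.2775/0.6500 = 0.4269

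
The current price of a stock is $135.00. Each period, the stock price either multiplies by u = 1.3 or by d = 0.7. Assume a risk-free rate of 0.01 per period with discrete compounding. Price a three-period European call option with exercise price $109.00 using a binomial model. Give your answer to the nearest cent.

Risk-neutral probability p = (1 + 0.01 − 0.7)/(1.3 − 0.7) = 0.3100/0.6000 = 0.5167
Terminal stock prices: S_uuu = 296.6, S_uud = 159.7, S_udd = 85.99, S_ddd = 46.3
Terminal payoffs (S − K): max(187.6, 0) = 187.6, max(50.71, 0) = 50.71, max(-23.01, 0) = 0, max(-62.7, 0) = 0
Node uu (S = 228.2): V_uu = 1/1.01·[0.5167·187.5950 + 0.4833·50.7050] = 120.2292
Node ud (S = 122.8): V_ud = 1/1.01·[0.5167·50.7050 + 0.4833·0.0000] = 25.9382
Node dd (S = 66.15): V_dd = 1/1.01·[0.5167·0.0000 + 0.4833·0.0000] = 0.0000
Node u (S = 175.5): V_u = 1/1.01·[0.5167·120.2292 + 0.4833·25.9382] = 73.9161
Node d (S = 94.5): V_d = 1/1.01·[0.5167·25.9382 + 0.4833·0.0000] = 13.2687
Node 0 (S = 135): V_0 = 1/1.01·[0.5167·73.9161 + 0.4833·13.2687] = 44.1616

$44.16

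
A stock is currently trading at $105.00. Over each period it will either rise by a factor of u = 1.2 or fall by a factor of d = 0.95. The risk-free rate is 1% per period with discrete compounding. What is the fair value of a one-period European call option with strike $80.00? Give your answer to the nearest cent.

$25.79

Risk-neutral probability p = (1 + 0.01 − 0.95)/(1.2 − 0.95) = 0.0600/0.2500 = 0.2400
Terminal stock prices: S_u = 126, S_d = 99.75
Terminal payoffs (S − K): max(46, 0) = 46, max(19.75, 0) = 19.75
Node 0 (S = 105): V_0 = 1/1.01·[0.2400·46.0000 + 0.7600·19.7500] = 25.7921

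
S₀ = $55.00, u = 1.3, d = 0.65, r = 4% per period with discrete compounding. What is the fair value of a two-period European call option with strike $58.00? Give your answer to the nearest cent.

$11.63

Risk-neutral probability p = (1 + 0.04 − 0.65)/(1.3 − 0.65) = 0.3900/0.6500 = 0.6000
Terminal stock prices: S_uu = 92.95, S_ud = 46.48, S_dd = 23.24
Terminal payoffs (S − K): max(34.95, 0) = 34.95, max(-11.52, 0) = 0, max(-34.76, 0) = 0
Node u (S = 71.5): V_u = 1/1.04·[0.6000·34.9500 + 0.4000·0.0000] = 20.1635
Node d (S = 35.75): V_d = 1/1.04·[0.6000·0.0000 + 0.4000·0.0000] = 0.0000
Node 0 (S = 55): V_0 = 1/1.04·[0.6000·20.1635 + 0.4000·0.0000] = 11.6328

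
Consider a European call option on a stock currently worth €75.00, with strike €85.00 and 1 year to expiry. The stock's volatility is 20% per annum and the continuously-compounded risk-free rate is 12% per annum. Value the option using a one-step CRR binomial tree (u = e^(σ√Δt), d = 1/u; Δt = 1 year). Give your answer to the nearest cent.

CRR parameters: u = e^(σ√Δt) = e^(0.2·√1) = 1.2214, d = 1/u = 0.8187
Per-period rate: rΔt = 0.12·1 = 0.12, so R = e^0.12 = 1.1275
Risk-neutral probability p = (e^0.12 − 0.8187)/(1.2214 − 0.8187) = 0.3088/0.4027 = 0.7668
Terminal stock prices: S_u = 91.61, S_d = 61.4
Terminal payoffs (S − K): max(6.605, 0) = 6.605, max(-23.6, 0) = 0
Node 0 (S = 75): V_0 = e^(−0.12)·[0.7668·6.6052 + 0.2332·0.0000] = 4.4921

€4.49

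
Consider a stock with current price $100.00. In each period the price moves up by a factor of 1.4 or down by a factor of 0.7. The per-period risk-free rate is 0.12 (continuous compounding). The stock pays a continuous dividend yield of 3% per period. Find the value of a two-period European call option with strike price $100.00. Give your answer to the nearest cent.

$23.95

Per-period risk-free factor R = e^0.12 = 1.1275; dividend-adjusted growth = e^(0.12−0.03) = 1.0942.
Risk-neutral probability p = (1.0942 − 0.7)/(1.4 − 0.7) = 0.3942/0.7000 = 0.5631
Terminal stock prices: S_uu = 196, S_ud = 98, S_dd = 49
Terminal payoffs (S − K): max(96, 0) = 96, max(-2, 0) = 0, max(-51, 0) = 0
Node u (S = 140): V_u = e^(−0.12)·[0.5631·96.0000 + 0.4369·0.0000] = 47.9453
Node d (S = 70): V_d = e^(−0.12)·[0.5631·0.0000 + 0.4369·0.0000] = 0.0000
Node 0 (S = 100): V_0 = e^(−0.12)·[0.5631·47.9453 + 0.4369·0.0000] = 23.9453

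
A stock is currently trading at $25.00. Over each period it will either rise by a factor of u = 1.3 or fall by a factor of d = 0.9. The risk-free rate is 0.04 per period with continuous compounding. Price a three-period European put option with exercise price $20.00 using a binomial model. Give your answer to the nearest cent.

Risk-neutral probability p = (e^0.04 − 0.9)/(1.3 − 0.9) = 0.1408/0.4000 = 0.3520
Terminal stock prices: S_uuu = 54.93, S_uud = 38.03, S_udd = 26.33, S_ddd = 18.23
Terminal payoffs (K − S): max(-34.93, 0) = 0, max(-18.03, 0) = 0, max(-6.325, 0) = 0, max(1.775, 0) = 1.775
Node uu (S = 42.25): V_uu = e^(−0.04)·[0.3520·0.0000 + 0.6480·0.0000] = 0.0000
Node ud (S = 29.25): V_ud = e^(−0.04)·[0.3520·0.0000 + 0.6480·0.0000] = 0.0000
Node dd (S = 20.25): V_dd = e^(−0.04)·[0.3520·0.0000 + 0.6480·1.7750] = 1.1051
Node u (S = 32.5): V_u = e^(−0.04)·[0.3520·0.0000 + 0.6480·0.0000] = 0.0000
Node d (S = 22.5): V_d = e^(−0.04)·[0.3520·0.0000 + 0.6480·1.1051] = 0.6880
Node 0 (S = 25): V_0 = e^(−0.04)·[0.3520·0.0000 + 0.6480·0.6880] = 0.4283

$0.43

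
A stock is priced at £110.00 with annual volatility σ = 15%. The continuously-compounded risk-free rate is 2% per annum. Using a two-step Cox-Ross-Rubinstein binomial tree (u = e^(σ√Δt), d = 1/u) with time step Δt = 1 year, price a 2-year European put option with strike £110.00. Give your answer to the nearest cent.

£6.06

CRR parameters: u = e^(σ√Δt) = e^(0.15·√1) = 1.1618, d = 1/u = 0.8607
Per-period rate: rΔt = 0.02·1 = 0.02, so R = e^0.02 = 1.0202
Risk-neutral probability p = (e^0.02 − 0.8607)/(1.1618 − 0.8607) = 0.1595/0.3011 = 0.5297
Terminal stock prices: S_uu = 148.5, S_ud = 110, S_dd = 81.49
Terminal payoffs (K − S): max(-38.48, 0) = 0, max(0, 0) = 0, max(28.51, 0) = 28.51
Node u (S = 127.8): V_u = e^(−0.02)·[0.5297·0.0000 + 0.4703·0.0000] = 0.0000
Node d (S = 94.68): V_d = e^(−0.02)·[0.5297·0.0000 + 0.4703·28.5100] = 13.1440
Node 0 (S = 110): V_0 = e^(−0.02)·[0.5297·0.0000 + 0.4703·13.1440] = 6.0598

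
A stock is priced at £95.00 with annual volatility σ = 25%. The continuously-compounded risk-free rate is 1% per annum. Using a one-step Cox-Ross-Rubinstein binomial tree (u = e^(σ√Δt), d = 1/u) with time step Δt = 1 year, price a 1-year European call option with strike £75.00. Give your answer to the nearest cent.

CRR parameters: u = e^(σ√Δt) = e^(0.25·√1) = 1.2840, d = 1/u = 0.7788
Per-period rate: rΔt = 0.01·1 = 0.01, so R = e^0.01 = 1.0101
Risk-neutral probability p = (e^0.01 − 0.7788)/(1.2840 − 0.7788) = 0.2312/0.5052 = 0.4577
Terminal stock prices: S_u = 122, S_d = 73.99
Terminal payoffs (S − K): max(46.98, 0) = 46.98, max(-1.014, 0) = 0
Node 0 (S = 95): V_0 = e^(−0.01)·[0.4577·46.9824 + 0.5423·0.0000] = 21.2906

£21.29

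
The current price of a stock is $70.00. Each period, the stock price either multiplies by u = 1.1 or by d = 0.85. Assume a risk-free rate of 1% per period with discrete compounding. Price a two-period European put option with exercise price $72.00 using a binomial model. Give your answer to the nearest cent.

$5.68

Risk-neutral probability p = (1 + 0.01 − 0.85)/(1.1 − 0.85) = 0.1600/0.2500 = 0.6400
Terminal stock prices: S_uu = 84.7, S_ud = 65.45, S_dd = 50.57
Terminal payoffs (K − S): max(-12.7, 0) = 0, max(6.55, 0) = 6.55, max(21.43, 0) = 21.43
Node u (S = 77): V_u = 1/1.01·[0.6400·0.0000 + 0.3600·6.5500] = 2.3347
Node d (S = 59.5): V_d = 1/1.01·[0.6400·6.5500 + 0.3600·21.4250] = 11.7871
Node 0 (S = 70): V_0 = 1/1.01·[0.6400·2.3347 + 0.3600·11.7871] = 5.6807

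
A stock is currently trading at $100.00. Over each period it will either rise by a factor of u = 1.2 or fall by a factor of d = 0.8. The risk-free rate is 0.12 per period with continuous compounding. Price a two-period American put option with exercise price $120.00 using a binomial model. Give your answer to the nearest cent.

Risk-neutral probability p = (e^0.12 − 0.8)/(1.2 − 0.8) = 0.3275/0.4000 = 0.8187
Terminal stock prices: S_uu = 144, S_ud = 96, S_dd = 64
Terminal payoffs (K − S): max(-24, 0) = 0, max(24, 0) = 24, max(56, 0) = 56
Node u (S = 120): continuation = e^(−0.12)·[0.8187·0.0000 + 0.1813·24.0000] = 3.8583; exercise value = 0.0000 ≤ continuation, so V_u = 3.8583
Node d (S = 80): continuation = e^(−0.12)·[0.8187·24.0000 + 0.1813·56.0000] = 26.4305; exercise value = 40.0000 > continuation, so V_d = 40.0000 (exercise)
Node 0 (S = 100): continuation = e^(−0.12)·[0.8187·3.8583 + 0.1813·40.0000] = 9.2322; exercise value = 20.0000 > continuation, so V_0 = 20.0000 (exercise)

$20.00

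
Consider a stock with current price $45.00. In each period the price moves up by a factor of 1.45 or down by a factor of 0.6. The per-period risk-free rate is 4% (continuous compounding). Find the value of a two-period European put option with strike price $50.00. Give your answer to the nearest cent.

$12.23

Risk-neutral probability p = (e^0.04 − 0.6)/(1.45 − 0.6) = 0.4408/0.8500 = 0.5186
Terminal stock prices: S_uu = 94.61, S_ud = 39.15, S_dd = 16.2
Terminal payoffs (K − S): max(-44.61, 0) = 0, max(10.85, 0) = 10.85, max(33.8, 0) = 33.8
Node u (S = 65.25): V_u = e^(−0.04)·[0.5186·0.0000 + 0.4814·10.8500] = 5.0184
Node d (S = 27): V_d = e^(−0.04)·[0.5186·10.8500 + 0.4814·33.8000] = 21.0395
Node 0 (S = 45): V_0 = e^(−0.04)·[0.5186·5.0184 + 0.4814·21.0395] = 12.2317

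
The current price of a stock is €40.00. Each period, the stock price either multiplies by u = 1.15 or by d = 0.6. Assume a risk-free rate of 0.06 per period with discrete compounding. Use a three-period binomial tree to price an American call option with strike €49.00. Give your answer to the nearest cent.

Risk-neutral probability p = (1 + 0.06 − 0.6)/(1.15 − 0.6) = 0.4600/0.5500 = 0.8364
Terminal stock prices: S_uuu = 60.83, S_uud = 31.74, S_udd = 16.56, S_ddd = 8.64
Terminal payoffs (S − K): max(11.83, 0) = 11.83, max(-17.26, 0) = 0, max(-32.44, 0) = 0, max(-40.36, 0) = 0
Node uu (S = 52.9): continuation = 1/1.06·[0.8364·11.8350 + 0.1636·0.0000] = 9.3381; exercise value = 3.9000 ≤ continuation, so V_uu = 9.3381
Node ud (S = 27.6): continuation = 1/1.06·[0.8364·0.0000 + 0.1636·0.0000] = 0.0000; exercise value = 0.0000 ≤ continuation, so V_ud = 0.0000
Node dd (S = 14.4): continuation = 1/1.06·[0.8364·0.0000 + 0.1636·0.0000] = 0.0000; exercise value = 0.0000 ≤ continuation, so V_dd = 0.0000
Node u (S = 46): continuation = 1/1.06·[0.8364·9.3381 + 0.1636·0.0000] = 7.3680; exercise value = 0.0000 ≤ continuation, so V_u = 7.3680
Node d (S = 24): continuation = 1/1.06·[0.8364·0.0000 + 0.1636·0.0000] = 0.0000; exercise value = 0.0000 ≤ continuation, so V_d = 0.0000
Node 0 (S = 40): continuation = 1/1.06·[0.8364·7.3680 + 0.1636·0.0000] = 5.8135; exercise value = 0.0000 ≤ continuation, so V_0 = 5.8135

€5.81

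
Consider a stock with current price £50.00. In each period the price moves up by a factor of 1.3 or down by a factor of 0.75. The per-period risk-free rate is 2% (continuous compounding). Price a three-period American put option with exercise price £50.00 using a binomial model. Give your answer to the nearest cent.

Risk-neutral probability p = (e^0.02 − 0.75)/(1.3 − 0.75) = 0.2702/0.5500 = 0.4913
Terminal stock prices: S_uuu = 109.9, S_uud = 63.38, S_udd = 36.56, S_ddd = 21.09
Terminal payoffs (K − S): max(-59.85, 0) = 0, max(-13.38, 0) = 0, max(13.44, 0) = 13.44, max(28.91, 0) = 28.91
Node uu (S = 84.5): continuation = e^(−0.02)·[0.4913·0.0000 + 0.5087·0.0000] = 0.0000; exercise value = 0.0000 ≤ continuation, so V_uu = 0.0000
Node ud (S = 48.75): continuation = e^(−0.02)·[0.4913·0.0000 + 0.5087·13.4375] = 6.7006; exercise value = 1.2500 ≤ continuation, so V_ud = 6.7006
Node dd (S = 28.12): continuation = e^(−0.02)·[0.4913·13.4375 + 0.5087·28.9062] = 20.8849; exercise value = 21.8750 > continuation, so V_dd = 21.8750 (exercise)
Node u (S = 65): continuation = e^(−0.02)·[0.4913·0.0000 + 0.5087·6.7006] = 3.3413; exercise value = 0.0000 ≤ continuation, so V_u = 3.3413
Node d (S = 37.5): continuation = e^(−0.02)·[0.4913·6.7006 + 0.5087·21.8750] = 14.1347; exercise value = 12.5000 ≤ continuation, so V_d = 14.1347
Node 0 (S = 50): continuation = e^(−0.02)·[0.4913·3.3413 + 0.5087·14.1347] = 8.6573; exercise value = 0.0000 ≤ continuation, so V_0 = 8.6573

£8.66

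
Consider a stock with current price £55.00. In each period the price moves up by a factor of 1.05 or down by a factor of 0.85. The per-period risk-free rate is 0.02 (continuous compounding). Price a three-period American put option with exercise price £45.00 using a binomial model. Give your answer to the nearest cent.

£0.23

Risk-neutral probability p = (e^0.02 − 0.85)/(1.05 − 0.85) = 0.1702/0.2000 = 0.8510
Terminal stock prices: S_uuu = 63.67, S_uud = 51.54, S_udd = 41.72, S_ddd = 33.78
Terminal payoffs (K − S): max(-18.67, 0) = 0, max(-6.542, 0) = 0, max(3.276, 0) = 3.276, max(11.22, 0) = 11.22
Node uu (S = 60.64): continuation = e^(−0.02)·[0.8510·0.0000 + 0.1490·0.0000] = 0.0000; exercise value = 0.0000 ≤ continuation, so V_uu = 0.0000
Node ud (S = 49.09): continuation = e^(−0.02)·[0.8510·0.0000 + 0.1490·3.2756] = 0.4784; exercise value = 0.0000 ≤ continuation, so V_ud = 0.4784
Node dd (S = 39.74): continuation = e^(−0.02)·[0.8510·3.2756 + 0.1490·11.2231] = 4.3714; exercise value = 5.2625 > continuation, so V_dd = 5.2625 (exercise)
Node u (S = 57.75): continuation = e^(−0.02)·[0.8510·0.0000 + 0.1490·0.4784] = 0.0699; exercise value = 0.0000 ≤ continuation, so V_u = 0.0699
Node d (S = 46.75): continuation = e^(−0.02)·[0.8510·0.4784 + 0.1490·5.2625] = 1.1676; exercise value = 0.0000 ≤ continuation, so V_d = 1.1676
Node 0 (S = 55): continuation = e^(−0.02)·[0.8510·0.0699 + 0.1490·1.1676] = 0.2288; exercise value = 0.0000 ≤ continuation, so V_0 = 0.2288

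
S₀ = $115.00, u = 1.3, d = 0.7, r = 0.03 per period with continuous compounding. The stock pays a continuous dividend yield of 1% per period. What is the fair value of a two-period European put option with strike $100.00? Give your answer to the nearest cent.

$8.94

Per-period risk-free factor R = e^0.03 = 1.0305; dividend-adjusted growth = e^(0.03−0.01) = 1.0202.
Risk-neutral probability p = (1.0202 − 0.7)/(1.3 − 0.7) = 0.3202/0.6000 = 0.5337
Terminal stock prices: S_uu = 194.4, S_ud = 104.6, S_dd = 56.35
Terminal payoffs (K − S): max(-94.35, 0) = 0, max(-4.65, 0) = 0, max(43.65, 0) = 43.65
Node u (S = 149.5): V_u = e^(−0.03)·[0.5337·0.0000 + 0.4663·0.0000] = 0.0000
Node d (S = 80.5): V_d = e^(−0.03)·[0.5337·0.0000 + 0.4663·43.6500] = 19.7538
Node 0 (S = 115): V_0 = e^(−0.03)·[0.5337·0.0000 + 0.4663·19.7538] = 8.9395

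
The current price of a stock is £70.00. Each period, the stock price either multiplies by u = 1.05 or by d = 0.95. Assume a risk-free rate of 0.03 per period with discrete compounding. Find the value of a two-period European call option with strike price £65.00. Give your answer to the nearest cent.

£8.80

Risk-neutral probability p = (1 + 0.03 − 0.95)/(1.05 − 0.95) = 0.0800/0.1000 = 0.8000
Terminal stock prices: S_uu = 77.17, S_ud = 69.83, S_dd = 63.17
Terminal payoffs (S − K): max(12.17, 0) = 12.17, max(4.825, 0) = 4.825, max(-1.825, 0) = 0
Node u (S = 73.5): V_u = 1/1.03·[0.8000·12.1750 + 0.2000·4.8250] = 10.3932
Node d (S = 66.5): V_d = 1/1.03·[0.8000·4.8250 + 0.2000·0.0000] = 3.7476
Node 0 (S = 70): V_0 = 1/1.03·[0.8000·10.3932 + 0.2000·3.7476] = 8.8001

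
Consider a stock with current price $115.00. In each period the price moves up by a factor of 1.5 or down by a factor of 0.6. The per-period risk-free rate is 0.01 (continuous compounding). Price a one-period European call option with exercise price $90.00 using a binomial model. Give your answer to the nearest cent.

$37.21

Risk-neutral probability p = (e^0.01 − 0.6)/(1.5 − 0.6) = 0.4101/0.9000 = 0.4556
Terminal stock prices: S_u = 172.5, S_d = 69
Terminal payoffs (S − K): max(82.5, 0) = 82.5, max(-21, 0) = 0
Node 0 (S = 115): V_0 = e^(−0.01)·[0.4556·82.5000 + 0.5444·0.0000] = 37.2139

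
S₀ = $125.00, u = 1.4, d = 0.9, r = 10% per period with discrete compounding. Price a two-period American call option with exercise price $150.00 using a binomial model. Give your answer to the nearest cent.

$15.54

Risk-neutral probability p = (1 + 0.1 − 0.9)/(1.4 − 0.9) = 0.2000/0.5000 = 0.4000
Terminal stock prices: S_uu = 245, S_ud = 157.5, S_dd = 101.2
Terminal payoffs (S − K): max(95, 0) = 95, max(7.5, 0) = 7.5, max(-48.75, 0) = 0
Node u (S = 175): continuation = 1/1.1·[0.4000·95.0000 + 0.6000·7.5000] = 38.6364; exercise value = 25.0000 ≤ continuation, so V_u = 38.6364
Node d (S = 112.5): continuation = 1/1.1·[0.4000·7.5000 + 0.6000·0.0000] = 2.7273; exercise value = 0.0000 ≤ continuation, so V_d = 2.7273
Node 0 (S = 125): continuation = 1/1.1·[0.4000·38.6364 + 0.6000·2.7273] = 15.5372; exercise value = 0.0000 ≤ continuation, so V_0 = 15.5372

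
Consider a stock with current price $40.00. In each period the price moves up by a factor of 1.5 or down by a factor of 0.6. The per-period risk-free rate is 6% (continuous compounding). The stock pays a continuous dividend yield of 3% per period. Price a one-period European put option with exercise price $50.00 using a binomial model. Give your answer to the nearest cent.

Per-period risk-free factor R = e^0.06 = 1.0618; dividend-adjusted growth = e^(0.06−0.03) = 1.0305.
Risk-neutral probability p = (1.0305 − 0.6)/(1.5 − 0.6) = 0.4305/0.9000 = 0.4783
Terminal stock prices: S_u = 60, S_d = 24
Terminal payoffs (K − S): max(-10, 0) = 0, max(26, 0) = 26
Node 0 (S = 40): V_0 = e^(−0.06)·[0.4783·0.0000 + 0.5217·26.0000] = 12.7747

$12.77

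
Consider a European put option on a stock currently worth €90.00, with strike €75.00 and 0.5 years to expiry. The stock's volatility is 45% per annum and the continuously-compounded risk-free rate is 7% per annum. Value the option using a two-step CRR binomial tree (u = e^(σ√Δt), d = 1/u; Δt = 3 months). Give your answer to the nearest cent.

CRR parameters: u = e^(σ√Δt) = e^(0.45·√0.25) = 1.2523, d = 1/u = 0.7985
Per-period rate: rΔt = 0.07·0.25 = 0.0175, so R = e^0.0175 = 1.0177
Risk-neutral probability p = (e^0.0175 − 0.7985)/(1.2523 − 0.7985) = 0.2191/0.4538 = 0.4829
Terminal stock prices: S_uu = 141.1, S_ud = 90, S_dd = 57.39
Terminal payoffs (K − S): max(-66.15, 0) = 0, max(-15, 0) = 0, max(17.61, 0) = 17.61
Node u (S = 112.7): V_u = e^(−0.0175)·[0.4829·0.0000 + 0.5171·0.0000] = 0.0000
Node d (S = 71.87): V_d = e^(−0.0175)·[0.4829·0.0000 + 0.5171·17.6135] = 8.9501
Node 0 (S = 90): V_0 = e^(−0.0175)·[0.4829·0.0000 + 0.5171·8.9501] = 4.5479

€4.55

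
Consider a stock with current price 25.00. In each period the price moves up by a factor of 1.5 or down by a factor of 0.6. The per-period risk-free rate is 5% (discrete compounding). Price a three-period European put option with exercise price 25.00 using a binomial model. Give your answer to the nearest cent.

Risk-neutral probability p = (1 + 0.05 − 0.6)/(1.5 − 0.6) = 0.4500/0.9000 = 0.5000
Terminal stock prices: S_uuu = 84.38, S_uud = 33.75, S_udd = 13.5, S_ddd = 5.4
Terminal payoffs (K − S): max(-59.38, 0) = 0, max(-8.75, 0) = 0, max(11.5, 0) = 11.5, max(19.6, 0) = 19.6
Node uu (S = 56.25): V_uu = 1/1.05·[0.5000·0.0000 + 0.5000·0.0000] = 0.0000
Node ud (S = 22.5): V_ud = 1/1.05·[0.5000·0.0000 + 0.5000·11.5000] = 5.4762
Node dd (S = 9): V_dd = 1/1.05·[0.5000·11.5000 + 0.5000·19.6000] = 14.8095
Node u (S = 37.5): V_u = 1/1.05·[0.5000·0.0000 + 0.5000·5.4762] = 2.6077
Node d (S = 15): V_d = 1/1.05·[0.5000·5.4762 + 0.5000·14.8095] = 9.6599
Node 0 (S = 25): V_0 = 1/1.05·[0.5000·2.6077 + 0.5000·9.6599] = 5.8417

5.84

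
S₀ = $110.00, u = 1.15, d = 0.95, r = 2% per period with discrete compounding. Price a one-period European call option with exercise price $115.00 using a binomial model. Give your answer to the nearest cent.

$3.95

Risk-neutral probability p = (1 + 0.02 − 0.95)/(1.15 − 0.95) = 0.0700/0.2000 = 0.3500
Terminal stock prices: S_u = 126.5, S_d = 104.5
Terminal payoffs (S − K): max(11.5, 0) = 11.5, max(-10.5, 0) = 0
Node 0 (S = 110): V_0 = 1/1.02·[0.3500·11.5000 + 0.6500·0.0000] = 3.9461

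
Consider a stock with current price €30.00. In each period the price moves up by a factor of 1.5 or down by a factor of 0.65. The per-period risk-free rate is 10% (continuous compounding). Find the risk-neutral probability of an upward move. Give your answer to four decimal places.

Risk-neutral probability p = (e^0.1 − 0.65)/(1.5 − 0.65) = 0.4552/0.8500 = 0.5355

p = 0.5355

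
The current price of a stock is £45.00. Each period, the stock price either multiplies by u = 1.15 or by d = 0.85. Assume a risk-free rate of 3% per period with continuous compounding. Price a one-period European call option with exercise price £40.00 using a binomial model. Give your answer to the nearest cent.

Risk-neutral probability p = (e^0.03 − 0.85)/(1.15 − 0.85) = 0.1805/0.3000 = 0.6015
Terminal stock prices: S_u = 51.75, S_d = 38.25
Terminal payoffs (S − K): max(11.75, 0) = 11.75, max(-1.75, 0) = 0
Node 0 (S = 45): V_0 = e^(−0.03)·[0.6015·11.7500 + 0.3985·0.0000] = 6.8589

£6.86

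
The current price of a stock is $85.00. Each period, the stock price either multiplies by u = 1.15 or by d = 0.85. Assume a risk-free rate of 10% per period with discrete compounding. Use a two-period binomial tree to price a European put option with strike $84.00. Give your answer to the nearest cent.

$0.73

Risk-neutral probability p = (1 + 0.1 − 0.85)/(1.15 − 0.85) = 0.2500/0.3000 = 0.8333
Terminal stock prices: S_uu = 112.4, S_ud = 83.09, S_dd = 61.41
Terminal payoffs (K − S): max(-28.41, 0) = 0, max(0.9125, 0) = 0.9125, max(22.59, 0) = 22.59
Node u (S = 97.75): V_u = 1/1.1·[0.8333·0.0000 + 0.1667·0.9125] = 0.1383
Node d (S = 72.25): V_d = 1/1.1·[0.8333·0.9125 + 0.1667·22.5875] = 4.1136
Node 0 (S = 85): V_0 = 1/1.1·[0.8333·0.1383 + 0.1667·4.1136] = 0.7280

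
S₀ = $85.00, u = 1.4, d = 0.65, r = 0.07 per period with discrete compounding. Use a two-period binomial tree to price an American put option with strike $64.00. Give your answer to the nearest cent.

Risk-neutral probability p = (1 + 0.07 − 0.65)/(1.4 − 0.65) = 0.4200/0.7500 = 0.5600
Terminal stock prices: S_uu = 166.6, S_ud = 77.35, S_dd = 35.91
Terminal payoffs (K − S): max(-102.6, 0) = 0, max(-13.35, 0) = 0, max(28.09, 0) = 28.09
Node u (S = 119): continuation = 1/1.07·[0.5600·0.0000 + 0.4400·0.0000] = 0.0000; exercise value = 0.0000 ≤ continuation, so V_u = 0.0000
Node d (S = 55.25): continuation = 1/1.07·[0.5600·0.0000 + 0.4400·28.0875] = 11.5500; exercise value = 8.7500 ≤ continuation, so V_d = 11.5500
Node 0 (S = 85): continuation = 1/1.07·[0.5600·0.0000 + 0.4400·11.5500] = 4.7495; exercise value = 0.0000 ≤ continuation, so V_0 = 4.7495

$4.75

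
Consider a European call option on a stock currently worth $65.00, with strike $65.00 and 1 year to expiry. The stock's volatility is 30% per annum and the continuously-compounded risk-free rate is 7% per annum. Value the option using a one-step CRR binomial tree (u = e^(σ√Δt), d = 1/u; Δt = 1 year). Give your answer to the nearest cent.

CRR parameters: u = e^(σ√Δt) = e^(0.3·√1) = 1.3499, d = 1/u = 0.7408
Per-period rate: rΔt = 0.07·1 = 0.07, so R = e^0.07 = 1.0725
Risk-neutral probability p = (e^0.07 − 0.7408)/(1.3499 − 0.7408) = 0.3317/0.6090 = 0.5446
Terminal stock prices: S_u = 87.74, S_d = 48.15
Terminal payoffs (S − K): max(22.74, 0) = 22.74, max(-16.85, 0) = 0
Node 0 (S = 65): V_0 = e^(−0.07)·[0.5446·22.7408 + 0.4554·0.0000] = 11.5476

$11.55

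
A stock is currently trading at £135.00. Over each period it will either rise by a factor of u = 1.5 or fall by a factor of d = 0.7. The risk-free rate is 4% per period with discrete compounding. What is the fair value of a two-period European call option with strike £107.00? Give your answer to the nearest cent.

Risk-neutral probability p = (1 + 0.04 − 0.7)/(1.5 − 0.7) = 0.3400/0.8000 = 0.4250
Terminal stock prices: S_uu = 303.8, S_ud = 141.8, S_dd = 66.15
Terminal payoffs (S − K): max(196.8, 0) = 196.8, max(34.75, 0) = 34.75, max(-40.85, 0) = 0
Node u (S = 202.5): V_u = 1/1.04·[0.4250·196.7500 + 0.5750·34.7500] = 99.6154
Node d (S = 94.5): V_d = 1/1.04·[0.4250·34.7500 + 0.5750·0.0000] = 14.2007
Node 0 (S = 135): V_0 = 1/1.04·[0.4250·99.6154 + 0.5750·14.2007] = 48.5596

£48.56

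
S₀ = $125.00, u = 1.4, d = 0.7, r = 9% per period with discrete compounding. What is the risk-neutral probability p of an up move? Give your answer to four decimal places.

p = 0.5571

Risk-neutral probability p = (1 + 0.09 − 0.7)/(1.4 − 0.7) = 0.3900/0.7000 = 0.5571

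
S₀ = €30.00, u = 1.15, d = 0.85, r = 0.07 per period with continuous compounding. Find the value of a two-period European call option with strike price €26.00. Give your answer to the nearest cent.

Risk-neutral probability p = (e^0.07 − 0.85)/(1.15 − 0.85) = 0.2225/0.3000 = 0.7417
Terminal stock prices: S_uu = 39.67, S_ud = 29.32, S_dd = 21.67
Terminal payoffs (S − K): max(13.67, 0) = 13.67, max(3.325, 0) = 3.325, max(-4.325, 0) = 0
Node u (S = 34.5): V_u = e^(−0.07)·[0.7417·13.6750 + 0.2583·3.3250] = 10.2578
Node d (S = 25.5): V_d = e^(−0.07)·[0.7417·3.3250 + 0.2583·0.0000] = 2.2994
Node 0 (S = 30): V_0 = e^(−0.07)·[0.7417·10.2578 + 0.2583·2.2994] = 7.6476

€7.65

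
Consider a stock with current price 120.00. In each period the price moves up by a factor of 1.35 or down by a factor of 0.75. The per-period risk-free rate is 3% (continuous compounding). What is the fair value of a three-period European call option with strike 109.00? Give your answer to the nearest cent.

Risk-neutral probability p = (e^0.03 − 0.75)/(1.35 − 0.75) = 0.2805/0.6000 = 0.4674
Terminal stock prices: S_uuu = 295.2, S_uud = 164, S_udd = 91.12, S_ddd = 50.62
Terminal payoffs (S − K): max(186.2, 0) = 186.2, max(55.03, 0) = 55.03, max(-17.88, 0) = 0, max(-58.38, 0) = 0
Node uu (S = 218.7): V_uu = e^(−0.03)·[0.4674·186.2450 + 0.5326·55.0250] = 112.9214
Node ud (S = 121.5): V_ud = e^(−0.03)·[0.4674·55.0250 + 0.5326·0.0000] = 24.9599
Node dd (S = 67.5): V_dd = e^(−0.03)·[0.4674·0.0000 + 0.5326·0.0000] = 0.0000
Node u (S = 162): V_u = e^(−0.03)·[0.4674·112.9214 + 0.5326·24.9599] = 64.1224
Node d (S = 90): V_d = e^(−0.03)·[0.4674·24.9599 + 0.5326·0.0000] = 11.3220
Node 0 (S = 120): V_0 = e^(−0.03)·[0.4674·64.1224 + 0.5326·11.3220] = 34.9382

34.94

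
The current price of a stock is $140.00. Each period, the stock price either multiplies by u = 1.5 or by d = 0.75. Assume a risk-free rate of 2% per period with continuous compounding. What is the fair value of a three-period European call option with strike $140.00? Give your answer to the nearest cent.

Risk-neutral probability p = (e^0.02 − 0.75)/(1.5 − 0.75) = 0.2702/0.7500 = 0.3603
Terminal stock prices: S_uuu = 472.5, S_uud = 236.2, S_udd = 118.1, S_ddd = 59.06
Terminal payoffs (S − K): max(332.5, 0) = 332.5, max(96.25, 0) = 96.25, max(-21.88, 0) = 0, max(-80.94, 0) = 0
Node uu (S = 315): V_uu = e^(−0.02)·[0.3603·332.5000 + 0.6397·96.2500] = 177.7722
Node ud (S = 157.5): V_ud = e^(−0.02)·[0.3603·96.2500 + 0.6397·0.0000] = 33.9892
Node dd (S = 78.75): V_dd = e^(−0.02)·[0.3603·0.0000 + 0.6397·0.0000] = 0.0000
Node u (S = 210): V_u = e^(−0.02)·[0.3603·177.7722 + 0.6397·33.9892] = 84.0909
Node d (S = 105): V_d = e^(−0.02)·[0.3603·33.9892 + 0.6397·0.0000] = 12.0028
Node 0 (S = 140): V_0 = e^(−0.02)·[0.3603·84.0909 + 0.6397·12.0028] = 37.2219

$37.22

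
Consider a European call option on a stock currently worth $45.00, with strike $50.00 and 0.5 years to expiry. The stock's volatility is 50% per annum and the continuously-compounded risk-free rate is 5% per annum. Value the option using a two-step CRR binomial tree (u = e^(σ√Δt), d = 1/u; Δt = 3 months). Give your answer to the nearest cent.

$5.05

CRR parameters: u = e^(σ√Δt) = e^(0.5·√0.25) = 1.2840, d = 1/u = 0.7788
Per-period rate: rΔt = 0.05·0.25 = 0.0125, so R = e^0.0125 = 1.0126
Risk-neutral probability p = (e^0.0125 − 0.7788)/(1.2840 − 0.7788) = 0.2338/0.5052 = 0.4627
Terminal stock prices: S_uu = 74.19, S_ud = 45, S_dd = 27.29
Terminal payoffs (S − K): max(24.19, 0) = 24.19, max(-5, 0) = 0, max(-22.71, 0) = 0
Node u (S = 57.78): V_u = e^(−0.0125)·[0.4627·24.1925 + 0.5373·0.0000] = 11.0553
Node d (S = 35.05): V_d = e^(−0.0125)·[0.4627·0.0000 + 0.5373·0.0000] = 0.0000
Node 0 (S = 45): V_0 = e^(−0.0125)·[0.4627·11.0553 + 0.5373·0.0000] = 5.0520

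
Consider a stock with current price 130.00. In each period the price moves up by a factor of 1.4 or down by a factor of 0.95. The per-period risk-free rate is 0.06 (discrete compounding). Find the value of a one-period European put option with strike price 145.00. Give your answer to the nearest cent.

Risk-neutral probability p = (1 + 0.06 − 0.95)/(1.4 − 0.95) = 0.1100/0.4500 = 0.2444
Terminal stock prices: S_u = 182, S_d = 123.5
Terminal payoffs (K − S): max(-37, 0) = 0, max(21.5, 0) = 21.5
Node 0 (S = 130): V_0 = 1/1.06·[0.2444·0.0000 + 0.7556·21.5000] = 15.3249

15.32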